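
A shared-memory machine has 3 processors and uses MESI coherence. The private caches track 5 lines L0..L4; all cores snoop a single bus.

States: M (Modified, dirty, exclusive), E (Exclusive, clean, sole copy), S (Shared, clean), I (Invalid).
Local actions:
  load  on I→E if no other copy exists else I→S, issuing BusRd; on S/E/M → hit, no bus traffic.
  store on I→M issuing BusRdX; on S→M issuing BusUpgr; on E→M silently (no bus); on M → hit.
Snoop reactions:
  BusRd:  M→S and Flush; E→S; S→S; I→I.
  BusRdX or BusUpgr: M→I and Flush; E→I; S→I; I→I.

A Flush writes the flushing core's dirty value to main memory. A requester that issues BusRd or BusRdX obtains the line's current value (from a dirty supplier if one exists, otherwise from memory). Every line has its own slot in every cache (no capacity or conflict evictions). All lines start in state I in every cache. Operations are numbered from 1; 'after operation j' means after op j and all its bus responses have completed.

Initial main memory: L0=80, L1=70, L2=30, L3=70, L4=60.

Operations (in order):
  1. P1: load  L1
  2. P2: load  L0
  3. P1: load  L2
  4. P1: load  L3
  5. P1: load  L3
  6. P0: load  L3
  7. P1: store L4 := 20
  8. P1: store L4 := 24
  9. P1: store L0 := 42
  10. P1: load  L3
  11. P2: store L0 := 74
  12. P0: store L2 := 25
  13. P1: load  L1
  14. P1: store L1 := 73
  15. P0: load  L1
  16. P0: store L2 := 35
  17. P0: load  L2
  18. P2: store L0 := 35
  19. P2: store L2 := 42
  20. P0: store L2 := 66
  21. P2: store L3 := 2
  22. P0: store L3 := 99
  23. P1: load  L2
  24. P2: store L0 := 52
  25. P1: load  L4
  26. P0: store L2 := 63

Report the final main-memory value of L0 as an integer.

memory[L0] = 42

1. P1: load  L1  bus=[BusRd]  L1: P0=I P1=E P2=I  mem[L1]=70
2. P2: load  L0  bus=[BusRd]  L0: P0=I P1=I P2=E  mem[L0]=80
3. P1: load  L2  bus=[BusRd]  L2: P0=I P1=E P2=I  mem[L2]=30
4. P1: load  L3  bus=[BusRd]  L3: P0=I P1=E P2=I  mem[L3]=70
5. P1: load  L3  bus=[-]  L3: P0=I P1=E P2=I  mem[L3]=70
6. P0: load  L3  bus=[BusRd]  L3: P0=S P1=S P2=I  mem[L3]=70
7. P1: store L4 := 20  bus=[BusRdX]  L4: P0=I P1=M P2=I  mem[L4]=60
8. P1: store L4 := 24  bus=[-]  L4: P0=I P1=M P2=I  mem[L4]=60
9. P1: store L0 := 42  bus=[BusRdX]  L0: P0=I P1=M P2=I  mem[L0]=80
10. P1: load  L3  bus=[-]  L3: P0=S P1=S P2=I  mem[L3]=70
11. P2: store L0 := 74  bus=[BusRdX,Flush]  L0: P0=I P1=I P2=M  mem[L0]=42
12. P0: store L2 := 25  bus=[BusRdX]  L2: P0=M P1=I P2=I  mem[L2]=30
13. P1: load  L1  bus=[-]  L1: P0=I P1=E P2=I  mem[L1]=70
14. P1: store L1 := 73  bus=[-]  L1: P0=I P1=M P2=I  mem[L1]=70
15. P0: load  L1  bus=[BusRd,Flush]  L1: P0=S P1=S P2=I  mem[L1]=73
16. P0: store L2 := 35  bus=[-]  L2: P0=M P1=I P2=I  mem[L2]=30
17. P0: load  L2  bus=[-]  L2: P0=M P1=I P2=I  mem[L2]=30
18. P2: store L0 := 35  bus=[-]  L0: P0=I P1=I P2=M  mem[L0]=42
19. P2: store L2 := 42  bus=[BusRdX,Flush]  L2: P0=I P1=I P2=M  mem[L2]=35
20. P0: store L2 := 66  bus=[BusRdX,Flush]  L2: P0=M P1=I P2=I  mem[L2]=42
21. P2: store L3 := 2  bus=[BusRdX]  L3: P0=I P1=I P2=M  mem[L3]=70
22. P0: store L3 := 99  bus=[BusRdX,Flush]  L3: P0=M P1=I P2=I  mem[L3]=2
23. P1: load  L2  bus=[BusRd,Flush]  L2: P0=S P1=S P2=I  mem[L2]=66
24. P2: store L0 := 52  bus=[-]  L0: P0=I P1=I P2=M  mem[L0]=42
25. P1: load  L4  bus=[-]  L4: P0=I P1=M P2=I  mem[L4]=60
26. P0: store L2 := 63  bus=[BusUpgr]  L2: P0=M P1=I P2=I  mem[L2]=66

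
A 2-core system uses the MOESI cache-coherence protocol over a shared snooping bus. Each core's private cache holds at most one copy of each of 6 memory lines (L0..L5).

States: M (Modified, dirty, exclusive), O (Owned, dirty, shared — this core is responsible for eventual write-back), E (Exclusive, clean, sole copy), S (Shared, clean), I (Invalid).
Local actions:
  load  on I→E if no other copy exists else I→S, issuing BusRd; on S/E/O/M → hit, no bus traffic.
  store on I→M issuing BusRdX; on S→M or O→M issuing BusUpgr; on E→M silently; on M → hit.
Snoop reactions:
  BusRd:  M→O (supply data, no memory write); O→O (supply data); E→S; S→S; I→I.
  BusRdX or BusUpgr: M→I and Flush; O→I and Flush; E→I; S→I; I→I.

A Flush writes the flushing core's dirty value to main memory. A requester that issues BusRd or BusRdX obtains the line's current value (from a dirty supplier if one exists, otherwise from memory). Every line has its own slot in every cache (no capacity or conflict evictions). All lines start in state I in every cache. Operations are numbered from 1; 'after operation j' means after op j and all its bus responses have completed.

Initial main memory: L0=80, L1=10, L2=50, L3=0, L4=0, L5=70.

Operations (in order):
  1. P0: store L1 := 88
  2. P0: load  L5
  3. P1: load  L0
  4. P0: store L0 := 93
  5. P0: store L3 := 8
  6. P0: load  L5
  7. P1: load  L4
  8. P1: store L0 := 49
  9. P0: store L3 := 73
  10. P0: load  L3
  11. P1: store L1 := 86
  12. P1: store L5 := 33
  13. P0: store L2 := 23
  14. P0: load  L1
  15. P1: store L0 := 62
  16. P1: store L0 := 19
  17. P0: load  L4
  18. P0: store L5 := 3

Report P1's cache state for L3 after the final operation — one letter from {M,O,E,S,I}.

state = I

[1] P0: store L1 := 88 | P0:M(88), P1:I | bus: BusRdX
[2] P0: load  L5 | P0:E(70), P1:I | bus: BusRd
[3] P1: load  L0 | P0:I, P1:E(80) | bus: BusRd
[4] P0: store L0 := 93 | P0:M(93), P1:I | bus: BusRdX
[5] P0: store L3 := 8 | P0:M(8), P1:I | bus: BusRdX
[6] P0: load  L5 | P0:E(70), P1:I | bus: none
[7] P1: load  L4 | P0:I, P1:E(0) | bus: BusRd
[8] P1: store L0 := 49 | P0:I, P1:M(49) | bus: BusRdX,Flush
[9] P0: store L3 := 73 | P0:M(73), P1:I | bus: none
[10] P0: load  L3 | P0:M(73), P1:I | bus: none
[11] P1: store L1 := 86 | P0:I, P1:M(86) | bus: BusRdX,Flush
[12] P1: store L5 := 33 | P0:I, P1:M(33) | bus: BusRdX
[13] P0: store L2 := 23 | P0:M(23), P1:I | bus: BusRdX
[14] P0: load  L1 | P0:S(86), P1:O(86) | bus: BusRd
[15] P1: store L0 := 62 | P0:I, P1:M(62) | bus: none
[16] P1: store L0 := 19 | P0:I, P1:M(19) | bus: none
[17] P0: load  L4 | P0:S(0), P1:S(0) | bus: BusRd
[18] P0: store L5 := 3 | P0:M(3), P1:I | bus: BusRdX,Flush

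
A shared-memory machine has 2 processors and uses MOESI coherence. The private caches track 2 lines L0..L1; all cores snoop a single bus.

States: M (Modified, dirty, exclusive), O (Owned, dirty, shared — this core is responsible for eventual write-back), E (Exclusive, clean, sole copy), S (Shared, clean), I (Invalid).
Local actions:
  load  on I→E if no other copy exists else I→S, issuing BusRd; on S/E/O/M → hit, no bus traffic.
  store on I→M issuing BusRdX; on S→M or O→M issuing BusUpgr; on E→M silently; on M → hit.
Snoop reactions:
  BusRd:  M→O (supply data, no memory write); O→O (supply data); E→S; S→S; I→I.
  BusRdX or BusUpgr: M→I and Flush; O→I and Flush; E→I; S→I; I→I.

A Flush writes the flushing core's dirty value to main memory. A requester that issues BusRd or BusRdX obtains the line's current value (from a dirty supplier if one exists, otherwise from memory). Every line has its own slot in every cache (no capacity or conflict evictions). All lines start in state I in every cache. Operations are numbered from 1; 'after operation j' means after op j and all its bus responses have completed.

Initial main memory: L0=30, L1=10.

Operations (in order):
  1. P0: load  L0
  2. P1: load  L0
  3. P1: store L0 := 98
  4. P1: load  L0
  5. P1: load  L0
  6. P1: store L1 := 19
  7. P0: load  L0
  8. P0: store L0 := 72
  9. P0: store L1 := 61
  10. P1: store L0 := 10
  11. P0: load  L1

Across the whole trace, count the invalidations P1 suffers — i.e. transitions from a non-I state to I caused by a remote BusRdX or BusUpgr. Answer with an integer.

step 1: P0: load  L0  ⟶  EI  (L0)  txn=BusRd  M[L0]=30
step 2: P1: load  L0  ⟶  SS  (L0)  txn=BusRd  M[L0]=30
step 3: P1: store L0 := 98  ⟶  IM  (L0)  txn=BusUpgr  M[L0]=30
step 4: P1: load  L0  ⟶  IM  (L0)  txn=∅  M[L0]=30
step 5: P1: load  L0  ⟶  IM  (L0)  txn=∅  M[L0]=30
step 6: P1: store L1 := 19  ⟶  IM  (L1)  txn=BusRdX  M[L1]=10
step 7: P0: load  L0  ⟶  SO  (L0)  txn=BusRd  M[L0]=30
step 8: P0: store L0 := 72  ⟶  MI  (L0)  txn=BusUpgr+Flush  M[L0]=98
step 9: P0: store L1 := 61  ⟶  MI  (L1)  txn=BusRdX+Flush  M[L1]=19
step 10: P1: store L0 := 10  ⟶  IM  (L0)  txn=BusRdX+Flush  M[L0]=72
step 11: P0: load  L1  ⟶  MI  (L1)  txn=∅  M[L1]=19

invalidations = 2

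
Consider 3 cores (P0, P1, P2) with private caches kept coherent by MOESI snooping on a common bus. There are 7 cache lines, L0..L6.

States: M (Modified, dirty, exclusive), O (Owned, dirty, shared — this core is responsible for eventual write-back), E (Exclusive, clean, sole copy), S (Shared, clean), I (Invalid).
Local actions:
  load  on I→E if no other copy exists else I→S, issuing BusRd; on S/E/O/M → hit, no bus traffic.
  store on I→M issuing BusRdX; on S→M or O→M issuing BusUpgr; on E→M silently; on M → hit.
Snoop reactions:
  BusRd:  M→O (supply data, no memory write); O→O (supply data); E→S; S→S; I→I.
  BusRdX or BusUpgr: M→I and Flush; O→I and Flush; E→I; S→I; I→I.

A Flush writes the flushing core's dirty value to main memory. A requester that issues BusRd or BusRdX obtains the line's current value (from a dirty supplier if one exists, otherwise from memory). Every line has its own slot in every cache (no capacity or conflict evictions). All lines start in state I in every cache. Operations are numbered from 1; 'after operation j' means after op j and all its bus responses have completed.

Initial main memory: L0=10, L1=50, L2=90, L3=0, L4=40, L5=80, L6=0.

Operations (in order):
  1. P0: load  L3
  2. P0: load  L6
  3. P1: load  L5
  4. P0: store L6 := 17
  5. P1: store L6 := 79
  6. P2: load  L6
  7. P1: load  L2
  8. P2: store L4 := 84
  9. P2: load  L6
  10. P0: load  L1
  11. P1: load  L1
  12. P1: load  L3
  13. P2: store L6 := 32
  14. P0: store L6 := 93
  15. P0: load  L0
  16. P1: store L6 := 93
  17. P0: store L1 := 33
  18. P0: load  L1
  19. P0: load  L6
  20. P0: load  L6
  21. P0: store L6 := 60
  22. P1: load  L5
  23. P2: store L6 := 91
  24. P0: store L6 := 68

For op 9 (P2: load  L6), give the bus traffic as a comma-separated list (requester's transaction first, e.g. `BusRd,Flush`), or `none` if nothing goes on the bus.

bus = none

[1] P0: load  L3 | P0:E(0), P1:I, P2:I | bus: BusRd
[2] P0: load  L6 | P0:E(0), P1:I, P2:I | bus: BusRd
[3] P1: load  L5 | P0:I, P1:E(80), P2:I | bus: BusRd
[4] P0: store L6 := 17 | P0:M(17), P1:I, P2:I | bus: none
[5] P1: store L6 := 79 | P0:I, P1:M(79), P2:I | bus: BusRdX,Flush
[6] P2: load  L6 | P0:I, P1:O(79), P2:S(79) | bus: BusRd
[7] P1: load  L2 | P0:I, P1:E(90), P2:I | bus: BusRd
[8] P2: store L4 := 84 | P0:I, P1:I, P2:M(84) | bus: BusRdX
[9] P2: load  L6 | P0:I, P1:O(79), P2:S(79) | bus: none
[10] P0: load  L1 | P0:E(50), P1:I, P2:I | bus: BusRd
[11] P1: load  L1 | P0:S(50), P1:S(50), P2:I | bus: BusRd
[12] P1: load  L3 | P0:S(0), P1:S(0), P2:I | bus: BusRd
[13] P2: store L6 := 32 | P0:I, P1:I, P2:M(32) | bus: BusUpgr,Flush
[14] P0: store L6 := 93 | P0:M(93), P1:I, P2:I | bus: BusRdX,Flush
[15] P0: load  L0 | P0:E(10), P1:I, P2:I | bus: BusRd
[16] P1: store L6 := 93 | P0:I, P1:M(93), P2:I | bus: BusRdX,Flush
[17] P0: store L1 := 33 | P0:M(33), P1:I, P2:I | bus: BusUpgr
[18] P0: load  L1 | P0:M(33), P1:I, P2:I | bus: none
[19] P0: load  L6 | P0:S(93), P1:O(93), P2:I | bus: BusRd
[20] P0: load  L6 | P0:S(93), P1:O(93), P2:I | bus: none
[21] P0: store L6 := 60 | P0:M(60), P1:I, P2:I | bus: BusUpgr,Flush
[22] P1: load  L5 | P0:I, P1:E(80), P2:I | bus: none
[23] P2: store L6 := 91 | P0:I, P1:I, P2:M(91) | bus: BusRdX,Flush
[24] P0: store L6 := 68 | P0:M(68), P1:I, P2:I | bus: BusRdX,Flush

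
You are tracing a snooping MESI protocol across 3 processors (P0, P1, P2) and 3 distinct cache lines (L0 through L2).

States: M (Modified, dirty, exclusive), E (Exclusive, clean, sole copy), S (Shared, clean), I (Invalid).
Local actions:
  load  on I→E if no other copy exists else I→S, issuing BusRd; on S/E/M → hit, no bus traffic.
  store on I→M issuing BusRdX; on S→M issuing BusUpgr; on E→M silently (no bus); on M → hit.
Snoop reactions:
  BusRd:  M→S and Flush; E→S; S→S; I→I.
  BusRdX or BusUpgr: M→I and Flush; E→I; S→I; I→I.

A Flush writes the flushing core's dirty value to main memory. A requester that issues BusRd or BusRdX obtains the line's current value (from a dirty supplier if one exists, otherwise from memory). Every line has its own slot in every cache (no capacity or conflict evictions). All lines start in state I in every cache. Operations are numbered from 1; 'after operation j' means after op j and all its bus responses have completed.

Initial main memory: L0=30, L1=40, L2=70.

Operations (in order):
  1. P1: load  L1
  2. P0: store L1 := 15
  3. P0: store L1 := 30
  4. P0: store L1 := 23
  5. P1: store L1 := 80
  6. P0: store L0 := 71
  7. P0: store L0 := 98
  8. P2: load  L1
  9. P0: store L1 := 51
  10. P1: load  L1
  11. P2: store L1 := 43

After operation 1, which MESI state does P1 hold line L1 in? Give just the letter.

step 1: P1: load  L1  ⟶  IEI  (L1)  txn=BusRd  M[L1]=40
step 2: P0: store L1 := 15  ⟶  MII  (L1)  txn=BusRdX  M[L1]=40
step 3: P0: store L1 := 30  ⟶  MII  (L1)  txn=∅  M[L1]=40
step 4: P0: store L1 := 23  ⟶  MII  (L1)  txn=∅  M[L1]=40
step 5: P1: store L1 := 80  ⟶  IMI  (L1)  txn=BusRdX+Flush  M[L1]=23
step 6: P0: store L0 := 71  ⟶  MII  (L0)  txn=BusRdX  M[L0]=30
step 7: P0: store L0 := 98  ⟶  MII  (L0)  txn=∅  M[L0]=30
step 8: P2: load  L1  ⟶  ISS  (L1)  txn=BusRd+Flush  M[L1]=80
step 9: P0: store L1 := 51  ⟶  MII  (L1)  txn=BusRdX  M[L1]=80
step 10: P1: load  L1  ⟶  SSI  (L1)  txn=BusRd+Flush  M[L1]=51
step 11: P2: store L1 := 43  ⟶  IIM  (L1)  txn=BusRdX  M[L1]=51

state = E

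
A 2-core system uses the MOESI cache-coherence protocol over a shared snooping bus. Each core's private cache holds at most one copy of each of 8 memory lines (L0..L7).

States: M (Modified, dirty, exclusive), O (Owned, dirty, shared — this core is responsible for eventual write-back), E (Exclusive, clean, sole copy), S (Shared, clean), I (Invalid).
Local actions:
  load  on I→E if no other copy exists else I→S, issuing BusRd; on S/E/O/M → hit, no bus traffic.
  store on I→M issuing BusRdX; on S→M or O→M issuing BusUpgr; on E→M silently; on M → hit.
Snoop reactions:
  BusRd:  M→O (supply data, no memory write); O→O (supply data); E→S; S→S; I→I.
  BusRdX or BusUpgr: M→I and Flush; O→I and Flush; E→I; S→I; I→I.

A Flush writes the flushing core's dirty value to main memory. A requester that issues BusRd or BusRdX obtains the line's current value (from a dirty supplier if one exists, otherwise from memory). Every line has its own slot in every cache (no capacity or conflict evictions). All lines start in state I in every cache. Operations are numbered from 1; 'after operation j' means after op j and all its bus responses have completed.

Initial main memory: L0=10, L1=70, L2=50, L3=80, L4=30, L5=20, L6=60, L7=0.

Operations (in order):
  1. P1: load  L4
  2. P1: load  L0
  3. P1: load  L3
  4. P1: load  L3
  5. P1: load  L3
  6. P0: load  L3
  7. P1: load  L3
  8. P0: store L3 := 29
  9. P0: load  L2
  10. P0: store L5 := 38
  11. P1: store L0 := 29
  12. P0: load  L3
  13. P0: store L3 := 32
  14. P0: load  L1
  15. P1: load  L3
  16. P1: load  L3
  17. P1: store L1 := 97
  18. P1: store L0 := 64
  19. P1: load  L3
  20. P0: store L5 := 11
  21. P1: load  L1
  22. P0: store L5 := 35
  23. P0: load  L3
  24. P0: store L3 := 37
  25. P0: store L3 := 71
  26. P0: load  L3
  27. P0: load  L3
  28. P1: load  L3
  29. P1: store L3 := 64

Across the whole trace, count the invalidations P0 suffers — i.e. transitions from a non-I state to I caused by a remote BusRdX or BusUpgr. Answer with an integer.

1. P1: load  L4  bus=[BusRd]  L4: P0=I P1=E  mem[L4]=30
2. P1: load  L0  bus=[BusRd]  L0: P0=I P1=E  mem[L0]=10
3. P1: load  L3  bus=[BusRd]  L3: P0=I P1=E  mem[L3]=80
4. P1: load  L3  bus=[-]  L3: P0=I P1=E  mem[L3]=80
5. P1: load  L3  bus=[-]  L3: P0=I P1=E  mem[L3]=80
6. P0: load  L3  bus=[BusRd]  L3: P0=S P1=S  mem[L3]=80
7. P1: load  L3  bus=[-]  L3: P0=S P1=S  mem[L3]=80
8. P0: store L3 := 29  bus=[BusUpgr]  L3: P0=M P1=I  mem[L3]=80
9. P0: load  L2  bus=[BusRd]  L2: P0=E P1=I  mem[L2]=50
10. P0: store L5 := 38  bus=[BusRdX]  L5: P0=M P1=I  mem[L5]=20
11. P1: store L0 := 29  bus=[-]  L0: P0=I P1=M  mem[L0]=10
12. P0: load  L3  bus=[-]  L3: P0=M P1=I  mem[L3]=80
13. P0: store L3 := 32  bus=[-]  L3: P0=M P1=I  mem[L3]=80
14. P0: load  L1  bus=[BusRd]  L1: P0=E P1=I  mem[L1]=70
15. P1: load  L3  bus=[BusRd]  L3: P0=O P1=S  mem[L3]=80
16. P1: load  L3  bus=[-]  L3: P0=O P1=S  mem[L3]=80
17. P1: store L1 := 97  bus=[BusRdX]  L1: P0=I P1=M  mem[L1]=70
18. P1: store L0 := 64  bus=[-]  L0: P0=I P1=M  mem[L0]=10
19. P1: load  L3  bus=[-]  L3: P0=O P1=S  mem[L3]=80
20. P0: store L5 := 11  bus=[-]  L5: P0=M P1=I  mem[L5]=20
21. P1: load  L1  bus=[-]  L1: P0=I P1=M  mem[L1]=70
22. P0: store L5 := 35  bus=[-]  L5: P0=M P1=I  mem[L5]=20
23. P0: load  L3  bus=[-]  L3: P0=O P1=S  mem[L3]=80
24. P0: store L3 := 37  bus=[BusUpgr]  L3: P0=M P1=I  mem[L3]=80
25. P0: store L3 := 71  bus=[-]  L3: P0=M P1=I  mem[L3]=80
26. P0: load  L3  bus=[-]  L3: P0=M P1=I  mem[L3]=80
27. P0: load  L3  bus=[-]  L3: P0=M P1=I  mem[L3]=80
28. P1: load  L3  bus=[BusRd]  L3: P0=O P1=S  mem[L3]=80
29. P1: store L3 := 64  bus=[BusUpgr,Flush]  L3: P0=I P1=M  mem[L3]=71

invalidations = 2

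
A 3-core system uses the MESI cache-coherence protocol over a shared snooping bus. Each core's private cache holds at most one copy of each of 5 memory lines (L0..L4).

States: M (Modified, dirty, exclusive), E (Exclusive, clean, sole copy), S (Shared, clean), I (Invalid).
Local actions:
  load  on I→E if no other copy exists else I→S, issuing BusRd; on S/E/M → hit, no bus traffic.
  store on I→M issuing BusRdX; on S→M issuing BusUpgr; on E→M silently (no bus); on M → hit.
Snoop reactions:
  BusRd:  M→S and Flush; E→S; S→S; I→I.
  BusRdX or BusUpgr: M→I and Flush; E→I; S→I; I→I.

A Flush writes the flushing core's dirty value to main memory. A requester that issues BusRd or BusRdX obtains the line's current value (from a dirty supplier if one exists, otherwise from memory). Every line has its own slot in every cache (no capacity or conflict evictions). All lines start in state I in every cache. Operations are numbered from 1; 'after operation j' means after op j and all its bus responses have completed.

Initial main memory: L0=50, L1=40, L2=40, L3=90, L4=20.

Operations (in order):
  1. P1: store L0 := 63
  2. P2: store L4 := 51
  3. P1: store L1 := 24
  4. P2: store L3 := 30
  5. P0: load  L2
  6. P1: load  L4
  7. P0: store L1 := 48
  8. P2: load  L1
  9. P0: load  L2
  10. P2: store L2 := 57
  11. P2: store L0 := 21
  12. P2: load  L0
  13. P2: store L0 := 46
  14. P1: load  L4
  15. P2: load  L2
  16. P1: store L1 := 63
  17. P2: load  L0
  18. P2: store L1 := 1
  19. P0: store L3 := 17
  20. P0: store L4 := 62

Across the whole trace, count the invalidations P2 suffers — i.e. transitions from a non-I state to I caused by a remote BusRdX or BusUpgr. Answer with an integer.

invalidations = 3

  op1 P1: store L0 := 63 → I/M/I on L0; bus BusRdX; mem=50
  op2 P2: store L4 := 51 → I/I/M on L4; bus BusRdX; mem=20
  op3 P1: store L1 := 24 → I/M/I on L1; bus BusRdX; mem=40
  op4 P2: store L3 := 30 → I/I/M on L3; bus BusRdX; mem=90
  op5 P0: load  L2 → E/I/I on L2; bus BusRd; mem=40
  op6 P1: load  L4 → I/S/S on L4; bus BusRd Flush; mem=51
  op7 P0: store L1 := 48 → M/I/I on L1; bus BusRdX Flush; mem=24
  op8 P2: load  L1 → S/I/S on L1; bus BusRd Flush; mem=48
  op9 P0: load  L2 → E/I/I on L2; bus (none); mem=40
  op10 P2: store L2 := 57 → I/I/M on L2; bus BusRdX; mem=40
  op11 P2: store L0 := 21 → I/I/M on L0; bus BusRdX Flush; mem=63
  op12 P2: load  L0 → I/I/M on L0; bus (none); mem=63
  op13 P2: store L0 := 46 → I/I/M on L0; bus (none); mem=63
  op14 P1: load  L4 → I/S/S on L4; bus (none); mem=51
  op15 P2: load  L2 → I/I/M on L2; bus (none); mem=40
  op16 P1: store L1 := 63 → I/M/I on L1; bus BusRdX; mem=48
  op17 P2: load  L0 → I/I/M on L0; bus (none); mem=63
  op18 P2: store L1 := 1 → I/I/M on L1; bus BusRdX Flush; mem=63
  op19 P0: store L3 := 17 → M/I/I on L3; bus BusRdX Flush; mem=30
  op20 P0: store L4 := 62 → M/I/I on L4; bus BusRdX; mem=51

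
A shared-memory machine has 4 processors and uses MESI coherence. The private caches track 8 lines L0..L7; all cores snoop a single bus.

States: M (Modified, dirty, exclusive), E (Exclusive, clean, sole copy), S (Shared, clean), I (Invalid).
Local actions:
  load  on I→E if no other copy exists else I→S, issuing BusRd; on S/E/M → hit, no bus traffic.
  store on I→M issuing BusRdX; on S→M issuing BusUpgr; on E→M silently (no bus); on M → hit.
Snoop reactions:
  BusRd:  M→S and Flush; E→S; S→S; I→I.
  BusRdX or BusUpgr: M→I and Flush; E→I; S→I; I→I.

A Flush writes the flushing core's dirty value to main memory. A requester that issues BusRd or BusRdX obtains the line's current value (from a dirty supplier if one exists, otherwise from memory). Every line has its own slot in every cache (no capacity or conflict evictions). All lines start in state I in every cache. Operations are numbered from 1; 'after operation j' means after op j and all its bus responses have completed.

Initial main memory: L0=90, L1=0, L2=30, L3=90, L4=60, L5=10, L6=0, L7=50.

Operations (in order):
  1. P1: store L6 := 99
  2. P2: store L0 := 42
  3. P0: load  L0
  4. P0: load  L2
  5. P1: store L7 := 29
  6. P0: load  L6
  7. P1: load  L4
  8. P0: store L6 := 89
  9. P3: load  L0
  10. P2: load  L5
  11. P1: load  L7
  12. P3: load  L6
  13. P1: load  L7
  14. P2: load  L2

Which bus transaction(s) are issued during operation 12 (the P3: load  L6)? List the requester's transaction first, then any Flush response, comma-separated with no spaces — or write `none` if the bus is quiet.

bus = BusRd,Flush

step 1: P1: store L6 := 99  ⟶  IMII  (L6)  txn=BusRdX  M[L6]=0
step 2: P2: store L0 := 42  ⟶  IIMI  (L0)  txn=BusRdX  M[L0]=90
step 3: P0: load  L0  ⟶  SISI  (L0)  txn=BusRd+Flush  M[L0]=42
step 4: P0: load  L2  ⟶  EIII  (L2)  txn=BusRd  M[L2]=30
step 5: P1: store L7 := 29  ⟶  IMII  (L7)  txn=BusRdX  M[L7]=50
step 6: P0: load  L6  ⟶  SSII  (L6)  txn=BusRd+Flush  M[L6]=99
step 7: P1: load  L4  ⟶  IEII  (L4)  txn=BusRd  M[L4]=60
step 8: P0: store L6 := 89  ⟶  MIII  (L6)  txn=BusUpgr  M[L6]=99
step 9: P3: load  L0  ⟶  SISS  (L0)  txn=BusRd  M[L0]=42
step 10: P2: load  L5  ⟶  IIEI  (L5)  txn=BusRd  M[L5]=10
step 11: P1: load  L7  ⟶  IMII  (L7)  txn=∅  M[L7]=50
step 12: P3: load  L6  ⟶  SIIS  (L6)  txn=BusRd+Flush  M[L6]=89
step 13: P1: load  L7  ⟶  IMII  (L7)  txn=∅  M[L7]=50
step 14: P2: load  L2  ⟶  SISI  (L2)  txn=BusRd  M[L2]=30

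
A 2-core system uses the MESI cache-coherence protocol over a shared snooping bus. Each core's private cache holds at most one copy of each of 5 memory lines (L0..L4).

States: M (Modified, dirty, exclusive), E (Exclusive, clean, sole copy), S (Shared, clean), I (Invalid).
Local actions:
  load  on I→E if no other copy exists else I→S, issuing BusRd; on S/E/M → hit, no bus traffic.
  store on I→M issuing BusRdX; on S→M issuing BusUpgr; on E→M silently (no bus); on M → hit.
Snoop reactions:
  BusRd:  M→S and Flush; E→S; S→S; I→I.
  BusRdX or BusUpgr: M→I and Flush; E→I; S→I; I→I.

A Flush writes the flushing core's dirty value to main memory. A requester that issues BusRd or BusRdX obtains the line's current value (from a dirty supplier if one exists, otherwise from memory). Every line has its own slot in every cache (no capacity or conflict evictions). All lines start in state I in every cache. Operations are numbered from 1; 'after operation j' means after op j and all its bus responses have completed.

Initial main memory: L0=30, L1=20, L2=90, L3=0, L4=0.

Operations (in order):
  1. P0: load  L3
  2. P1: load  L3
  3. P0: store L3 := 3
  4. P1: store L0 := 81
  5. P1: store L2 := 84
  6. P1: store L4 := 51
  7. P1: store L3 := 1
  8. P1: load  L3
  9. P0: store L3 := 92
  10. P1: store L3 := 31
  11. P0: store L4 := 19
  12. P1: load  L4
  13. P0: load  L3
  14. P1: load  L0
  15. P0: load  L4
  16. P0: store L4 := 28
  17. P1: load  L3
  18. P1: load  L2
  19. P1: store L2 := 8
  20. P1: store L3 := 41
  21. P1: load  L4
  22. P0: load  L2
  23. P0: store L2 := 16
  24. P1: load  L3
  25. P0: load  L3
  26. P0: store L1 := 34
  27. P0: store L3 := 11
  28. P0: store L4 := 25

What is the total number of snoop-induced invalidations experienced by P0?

[1] P0: load  L3 | P0:E(0), P1:I | bus: BusRd
[2] P1: load  L3 | P0:S(0), P1:S(0) | bus: BusRd
[3] P0: store L3 := 3 | P0:M(3), P1:I | bus: BusUpgr
[4] P1: store L0 := 81 | P0:I, P1:M(81) | bus: BusRdX
[5] P1: store L2 := 84 | P0:I, P1:M(84) | bus: BusRdX
[6] P1: store L4 := 51 | P0:I, P1:M(51) | bus: BusRdX
[7] P1: store L3 := 1 | P0:I, P1:M(1) | bus: BusRdX,Flush
[8] P1: load  L3 | P0:I, P1:M(1) | bus: none
[9] P0: store L3 := 92 | P0:M(92), P1:I | bus: BusRdX,Flush
[10] P1: store L3 := 31 | P0:I, P1:M(31) | bus: BusRdX,Flush
[11] P0: store L4 := 19 | P0:M(19), P1:I | bus: BusRdX,Flush
[12] P1: load  L4 | P0:S(19), P1:S(19) | bus: BusRd,Flush
[13] P0: load  L3 | P0:S(31), P1:S(31) | bus: BusRd,Flush
[14] P1: load  L0 | P0:I, P1:M(81) | bus: none
[15] P0: load  L4 | P0:S(19), P1:S(19) | bus: none
[16] P0: store L4 := 28 | P0:M(28), P1:I | bus: BusUpgr
[17] P1: load  L3 | P0:S(31), P1:S(31) | bus: none
[18] P1: load  L2 | P0:I, P1:M(84) | bus: none
[19] P1: store L2 := 8 | P0:I, P1:M(8) | bus: none
[20] P1: store L3 := 41 | P0:I, P1:M(41) | bus: BusUpgr
[21] P1: load  L4 | P0:S(28), P1:S(28) | bus: BusRd,Flush
[22] P0: load  L2 | P0:S(8), P1:S(8) | bus: BusRd,Flush
[23] P0: store L2 := 16 | P0:M(16), P1:I | bus: BusUpgr
[24] P1: load  L3 | P0:I, P1:M(41) | bus: none
[25] P0: load  L3 | P0:S(41), P1:S(41) | bus: BusRd,Flush
[26] P0: store L1 := 34 | P0:M(34), P1:I | bus: BusRdX
[27] P0: store L3 := 11 | P0:M(11), P1:I | bus: BusUpgr
[28] P0: store L4 := 25 | P0:M(25), P1:I | bus: BusUpgr

invalidations = 3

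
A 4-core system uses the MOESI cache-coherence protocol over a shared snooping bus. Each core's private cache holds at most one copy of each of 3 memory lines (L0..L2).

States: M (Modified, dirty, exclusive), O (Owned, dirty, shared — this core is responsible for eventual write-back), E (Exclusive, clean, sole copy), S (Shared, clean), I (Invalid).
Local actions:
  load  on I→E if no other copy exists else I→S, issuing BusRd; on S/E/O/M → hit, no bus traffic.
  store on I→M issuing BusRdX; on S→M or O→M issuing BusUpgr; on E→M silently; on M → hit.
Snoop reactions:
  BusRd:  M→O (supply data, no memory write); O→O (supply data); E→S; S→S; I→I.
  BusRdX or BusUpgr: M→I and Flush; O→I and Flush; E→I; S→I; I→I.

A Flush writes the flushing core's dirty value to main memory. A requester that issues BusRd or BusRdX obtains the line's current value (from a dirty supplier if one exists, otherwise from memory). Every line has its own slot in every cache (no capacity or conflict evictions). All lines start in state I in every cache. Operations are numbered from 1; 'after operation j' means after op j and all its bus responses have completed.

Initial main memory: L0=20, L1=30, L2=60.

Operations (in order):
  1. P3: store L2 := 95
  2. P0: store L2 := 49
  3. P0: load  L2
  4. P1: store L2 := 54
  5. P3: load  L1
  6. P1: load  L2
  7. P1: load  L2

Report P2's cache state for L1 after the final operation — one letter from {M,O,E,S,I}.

step 1: P3: store L2 := 95  ⟶  IIIM  (L2)  txn=BusRdX  M[L2]=60
step 2: P0: store L2 := 49  ⟶  MIII  (L2)  txn=BusRdX+Flush  M[L2]=95
step 3: P0: load  L2  ⟶  MIII  (L2)  txn=∅  M[L2]=95
step 4: P1: store L2 := 54  ⟶  IMII  (L2)  txn=BusRdX+Flush  M[L2]=49
step 5: P3: load  L1  ⟶  IIIE  (L1)  txn=BusRd  M[L1]=30
step 6: P1: load  L2  ⟶  IMII  (L2)  txn=∅  M[L2]=49
step 7: P1: load  L2  ⟶  IMII  (L2)  txn=∅  M[L2]=49

state = I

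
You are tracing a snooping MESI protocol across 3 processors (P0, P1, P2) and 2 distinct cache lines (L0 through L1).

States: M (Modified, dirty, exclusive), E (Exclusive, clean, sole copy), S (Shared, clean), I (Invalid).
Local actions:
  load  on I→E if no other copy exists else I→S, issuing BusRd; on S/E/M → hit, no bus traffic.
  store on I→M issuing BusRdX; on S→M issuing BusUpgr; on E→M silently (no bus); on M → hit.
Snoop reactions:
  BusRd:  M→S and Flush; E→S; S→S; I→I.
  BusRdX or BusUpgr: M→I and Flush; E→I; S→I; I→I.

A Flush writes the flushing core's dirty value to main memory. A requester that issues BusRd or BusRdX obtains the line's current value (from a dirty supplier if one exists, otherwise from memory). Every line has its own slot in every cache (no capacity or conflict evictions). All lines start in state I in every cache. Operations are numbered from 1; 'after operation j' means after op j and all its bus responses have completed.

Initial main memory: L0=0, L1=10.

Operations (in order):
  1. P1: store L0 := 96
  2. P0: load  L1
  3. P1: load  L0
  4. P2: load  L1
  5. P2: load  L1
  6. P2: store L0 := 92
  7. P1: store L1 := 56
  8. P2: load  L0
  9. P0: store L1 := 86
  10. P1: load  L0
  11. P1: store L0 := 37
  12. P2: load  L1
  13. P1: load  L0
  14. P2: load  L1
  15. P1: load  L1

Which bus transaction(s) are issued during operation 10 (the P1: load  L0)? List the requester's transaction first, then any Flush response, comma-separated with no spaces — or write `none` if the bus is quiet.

bus = BusRd,Flush

1. P1: store L0 := 96  bus=[BusRdX]  L0: P0=I P1=M P2=I  mem[L0]=0
2. P0: load  L1  bus=[BusRd]  L1: P0=E P1=I P2=I  mem[L1]=10
3. P1: load  L0  bus=[-]  L0: P0=I P1=M P2=I  mem[L0]=0
4. P2: load  L1  bus=[BusRd]  L1: P0=S P1=I P2=S  mem[L1]=10
5. P2: load  L1  bus=[-]  L1: P0=S P1=I P2=S  mem[L1]=10
6. P2: store L0 := 92  bus=[BusRdX,Flush]  L0: P0=I P1=I P2=M  mem[L0]=96
7. P1: store L1 := 56  bus=[BusRdX]  L1: P0=I P1=M P2=I  mem[L1]=10
8. P2: load  L0  bus=[-]  L0: P0=I P1=I P2=M  mem[L0]=96
9. P0: store L1 := 86  bus=[BusRdX,Flush]  L1: P0=M P1=I P2=I  mem[L1]=56
10. P1: load  L0  bus=[BusRd,Flush]  L0: P0=I P1=S P2=S  mem[L0]=92
11. P1: store L0 := 37  bus=[BusUpgr]  L0: P0=I P1=M P2=I  mem[L0]=92
12. P2: load  L1  bus=[BusRd,Flush]  L1: P0=S P1=I P2=S  mem[L1]=86
13. P1: load  L0  bus=[-]  L0: P0=I P1=M P2=I  mem[L0]=92
14. P2: load  L1  bus=[-]  L1: P0=S P1=I P2=S  mem[L1]=86
15. P1: load  L1  bus=[BusRd]  L1: P0=S P1=S P2=S  mem[L1]=86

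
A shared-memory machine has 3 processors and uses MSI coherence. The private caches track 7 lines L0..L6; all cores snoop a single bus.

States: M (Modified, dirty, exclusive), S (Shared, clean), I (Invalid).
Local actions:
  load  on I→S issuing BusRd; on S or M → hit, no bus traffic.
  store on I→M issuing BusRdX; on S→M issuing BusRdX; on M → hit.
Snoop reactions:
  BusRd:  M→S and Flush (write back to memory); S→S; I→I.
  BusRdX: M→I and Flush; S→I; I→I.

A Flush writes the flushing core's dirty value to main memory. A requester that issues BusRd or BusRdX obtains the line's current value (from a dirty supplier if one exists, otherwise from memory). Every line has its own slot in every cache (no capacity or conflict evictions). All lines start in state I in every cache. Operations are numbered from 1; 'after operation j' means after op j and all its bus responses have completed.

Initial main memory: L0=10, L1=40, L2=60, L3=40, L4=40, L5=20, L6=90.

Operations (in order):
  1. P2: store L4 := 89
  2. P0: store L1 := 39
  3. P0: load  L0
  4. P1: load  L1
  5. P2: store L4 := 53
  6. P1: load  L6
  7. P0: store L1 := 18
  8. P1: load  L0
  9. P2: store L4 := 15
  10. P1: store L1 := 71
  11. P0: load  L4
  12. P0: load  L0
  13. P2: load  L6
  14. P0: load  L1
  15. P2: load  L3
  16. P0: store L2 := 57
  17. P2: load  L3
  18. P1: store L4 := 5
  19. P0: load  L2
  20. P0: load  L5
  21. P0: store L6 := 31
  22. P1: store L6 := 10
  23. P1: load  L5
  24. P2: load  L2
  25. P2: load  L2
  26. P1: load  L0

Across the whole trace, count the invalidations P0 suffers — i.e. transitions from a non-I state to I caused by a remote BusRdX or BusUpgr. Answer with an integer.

step 1: P2: store L4 := 89  ⟶  IIM  (L4)  txn=BusRdX  M[L4]=40
step 2: P0: store L1 := 39  ⟶  MII  (L1)  txn=BusRdX  M[L1]=40
step 3: P0: load  L0  ⟶  SII  (L0)  txn=BusRd  M[L0]=10
step 4: P1: load  L1  ⟶  SSI  (L1)  txn=BusRd+Flush  M[L1]=39
step 5: P2: store L4 := 53  ⟶  IIM  (L4)  txn=∅  M[L4]=40
step 6: P1: load  L6  ⟶  ISI  (L6)  txn=BusRd  M[L6]=90
step 7: P0: store L1 := 18  ⟶  MII  (L1)  txn=BusRdX  M[L1]=39
step 8: P1: load  L0  ⟶  SSI  (L0)  txn=BusRd  M[L0]=10
step 9: P2: store L4 := 15  ⟶  IIM  (L4)  txn=∅  M[L4]=40
step 10: P1: store L1 := 71  ⟶  IMI  (L1)  txn=BusRdX+Flush  M[L1]=18
step 11: P0: load  L4  ⟶  SIS  (L4)  txn=BusRd+Flush  M[L4]=15
step 12: P0: load  L0  ⟶  SSI  (L0)  txn=∅  M[L0]=10
step 13: P2: load  L6  ⟶  ISS  (L6)  txn=BusRd  M[L6]=90
step 14: P0: load  L1  ⟶  SSI  (L1)  txn=BusRd+Flush  M[L1]=71
step 15: P2: load  L3  ⟶  IIS  (L3)  txn=BusRd  M[L3]=40
step 16: P0: store L2 := 57  ⟶  MII  (L2)  txn=BusRdX  M[L2]=60
step 17: P2: load  L3  ⟶  IIS  (L3)  txn=∅  M[L3]=40
step 18: P1: store L4 := 5  ⟶  IMI  (L4)  txn=BusRdX  M[L4]=15
step 19: P0: load  L2  ⟶  MII  (L2)  txn=∅  M[L2]=60
step 20: P0: load  L5  ⟶  SII  (L5)  txn=BusRd  M[L5]=20
step 21: P0: store L6 := 31  ⟶  MII  (L6)  txn=BusRdX  M[L6]=90
step 22: P1: store L6 := 10  ⟶  IMI  (L6)  txn=BusRdX+Flush  M[L6]=31
step 23: P1: load  L5  ⟶  SSI  (L5)  txn=BusRd  M[L5]=20
step 24: P2: load  L2  ⟶  SIS  (L2)  txn=BusRd+Flush  M[L2]=57
step 25: P2: load  L2  ⟶  SIS  (L2)  txn=∅  M[L2]=57
step 26: P1: load  L0  ⟶  SSI  (L0)  txn=∅  M[L0]=10

invalidations = 3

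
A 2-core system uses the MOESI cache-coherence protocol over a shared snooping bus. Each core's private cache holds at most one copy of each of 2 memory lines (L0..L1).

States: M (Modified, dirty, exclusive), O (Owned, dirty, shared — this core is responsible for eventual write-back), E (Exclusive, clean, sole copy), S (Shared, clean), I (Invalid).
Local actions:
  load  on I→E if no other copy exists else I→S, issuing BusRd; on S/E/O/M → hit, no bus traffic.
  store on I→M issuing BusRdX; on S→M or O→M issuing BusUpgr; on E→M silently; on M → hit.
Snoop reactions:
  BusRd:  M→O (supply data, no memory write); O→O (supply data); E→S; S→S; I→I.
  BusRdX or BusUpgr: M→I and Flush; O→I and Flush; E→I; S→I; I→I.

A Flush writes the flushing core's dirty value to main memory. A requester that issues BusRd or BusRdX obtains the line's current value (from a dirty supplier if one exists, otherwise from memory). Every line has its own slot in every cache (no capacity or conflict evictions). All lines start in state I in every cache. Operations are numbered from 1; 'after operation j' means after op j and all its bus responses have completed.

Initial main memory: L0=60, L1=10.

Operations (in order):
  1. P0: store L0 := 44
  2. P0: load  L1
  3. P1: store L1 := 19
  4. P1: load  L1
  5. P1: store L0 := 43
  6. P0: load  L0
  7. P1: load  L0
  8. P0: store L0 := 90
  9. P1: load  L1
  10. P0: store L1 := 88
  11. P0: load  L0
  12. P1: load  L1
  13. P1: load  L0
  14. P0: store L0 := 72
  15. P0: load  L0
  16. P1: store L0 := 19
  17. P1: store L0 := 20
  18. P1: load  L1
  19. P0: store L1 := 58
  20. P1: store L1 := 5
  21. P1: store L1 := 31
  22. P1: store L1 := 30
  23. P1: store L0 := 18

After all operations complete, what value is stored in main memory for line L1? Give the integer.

memory[L1] = 58

1. P0: store L0 := 44  bus=[BusRdX]  L0: P0=M P1=I  mem[L0]=60
2. P0: load  L1  bus=[BusRd]  L1: P0=E P1=I  mem[L1]=10
3. P1: store L1 := 19  bus=[BusRdX]  L1: P0=I P1=M  mem[L1]=10
4. P1: load  L1  bus=[-]  L1: P0=I P1=M  mem[L1]=10
5. P1: store L0 := 43  bus=[BusRdX,Flush]  L0: P0=I P1=M  mem[L0]=44
6. P0: load  L0  bus=[BusRd]  L0: P0=S P1=O  mem[L0]=44
7. P1: load  L0  bus=[-]  L0: P0=S P1=O  mem[L0]=44
8. P0: store L0 := 90  bus=[BusUpgr,Flush]  L0: P0=M P1=I  mem[L0]=43
9. P1: load  L1  bus=[-]  L1: P0=I P1=M  mem[L1]=10
10. P0: store L1 := 88  bus=[BusRdX,Flush]  L1: P0=M P1=I  mem[L1]=19
11. P0: load  L0  bus=[-]  L0: P0=M P1=I  mem[L0]=43
12. P1: load  L1  bus=[BusRd]  L1: P0=O P1=S  mem[L1]=19
13. P1: load  L0  bus=[BusRd]  L0: P0=O P1=S  mem[L0]=43
14. P0: store L0 := 72  bus=[BusUpgr]  L0: P0=M P1=I  mem[L0]=43
15. P0: load  L0  bus=[-]  L0: P0=M P1=I  mem[L0]=43
16. P1: store L0 := 19  bus=[BusRdX,Flush]  L0: P0=I P1=M  mem[L0]=72
17. P1: store L0 := 20  bus=[-]  L0: P0=I P1=M  mem[L0]=72
18. P1: load  L1  bus=[-]  L1: P0=O P1=S  mem[L1]=19
19. P0: store L1 := 58  bus=[BusUpgr]  L1: P0=M P1=I  mem[L1]=19
20. P1: store L1 := 5  bus=[BusRdX,Flush]  L1: P0=I P1=M  mem[L1]=58
21. P1: store L1 := 31  bus=[-]  L1: P0=I P1=M  mem[L1]=58
22. P1: store L1 := 30  bus=[-]  L1: P0=I P1=M  mem[L1]=58
23. P1: store L0 := 18  bus=[-]  L0: P0=I P1=M  mem[L0]=72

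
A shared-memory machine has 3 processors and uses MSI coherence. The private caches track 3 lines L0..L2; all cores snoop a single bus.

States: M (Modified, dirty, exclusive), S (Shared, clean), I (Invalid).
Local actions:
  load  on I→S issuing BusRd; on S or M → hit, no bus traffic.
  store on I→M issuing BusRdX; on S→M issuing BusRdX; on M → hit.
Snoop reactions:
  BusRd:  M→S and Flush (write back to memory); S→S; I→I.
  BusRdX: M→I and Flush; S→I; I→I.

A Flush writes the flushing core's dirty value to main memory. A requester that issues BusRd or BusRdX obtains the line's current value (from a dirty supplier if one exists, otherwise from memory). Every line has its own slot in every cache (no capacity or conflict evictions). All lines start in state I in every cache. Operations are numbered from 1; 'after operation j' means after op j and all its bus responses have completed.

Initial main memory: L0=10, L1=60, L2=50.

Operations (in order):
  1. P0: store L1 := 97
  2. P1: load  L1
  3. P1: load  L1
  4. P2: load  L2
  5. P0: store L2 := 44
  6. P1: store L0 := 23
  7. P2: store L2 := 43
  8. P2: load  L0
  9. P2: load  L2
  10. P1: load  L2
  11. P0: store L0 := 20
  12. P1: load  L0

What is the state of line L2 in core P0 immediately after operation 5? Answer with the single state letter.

  op1 P0: store L1 := 97 → M/I/I on L1; bus BusRdX; mem=60
  op2 P1: load  L1 → S/S/I on L1; bus BusRd Flush; mem=97
  op3 P1: load  L1 → S/S/I on L1; bus (none); mem=97
  op4 P2: load  L2 → I/I/S on L2; bus BusRd; mem=50
  op5 P0: store L2 := 44 → M/I/I on L2; bus BusRdX; mem=50
  op6 P1: store L0 := 23 → I/M/I on L0; bus BusRdX; mem=10
  op7 P2: store L2 := 43 → I/I/M on L2; bus BusRdX Flush; mem=44
  op8 P2: load  L0 → I/S/S on L0; bus BusRd Flush; mem=23
  op9 P2: load  L2 → I/I/M on L2; bus (none); mem=44
  op10 P1: load  L2 → I/S/S on L2; bus BusRd Flush; mem=43
  op11 P0: store L0 := 20 → M/I/I on L0; bus BusRdX; mem=23
  op12 P1: load  L0 → S/S/I on L0; bus BusRd Flush; mem=20

state = M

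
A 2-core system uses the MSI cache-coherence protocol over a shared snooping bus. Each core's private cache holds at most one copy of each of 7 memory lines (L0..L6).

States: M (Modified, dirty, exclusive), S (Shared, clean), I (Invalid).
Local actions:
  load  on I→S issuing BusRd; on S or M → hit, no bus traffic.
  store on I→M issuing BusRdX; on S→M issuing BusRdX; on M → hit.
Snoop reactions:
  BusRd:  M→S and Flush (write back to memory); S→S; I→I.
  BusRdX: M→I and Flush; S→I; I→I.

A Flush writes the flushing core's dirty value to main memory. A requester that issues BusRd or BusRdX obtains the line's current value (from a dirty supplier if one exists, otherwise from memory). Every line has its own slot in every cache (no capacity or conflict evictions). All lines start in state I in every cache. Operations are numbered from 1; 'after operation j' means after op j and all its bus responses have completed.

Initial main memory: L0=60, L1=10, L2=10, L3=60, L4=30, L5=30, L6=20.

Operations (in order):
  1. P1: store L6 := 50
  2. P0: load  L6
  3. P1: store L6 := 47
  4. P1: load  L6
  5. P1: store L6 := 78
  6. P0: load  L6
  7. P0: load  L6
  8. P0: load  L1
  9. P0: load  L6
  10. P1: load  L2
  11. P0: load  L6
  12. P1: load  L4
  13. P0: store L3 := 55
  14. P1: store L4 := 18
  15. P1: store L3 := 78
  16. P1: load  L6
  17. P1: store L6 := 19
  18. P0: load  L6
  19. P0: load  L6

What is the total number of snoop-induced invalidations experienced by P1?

invalidations = 0

  op1 P1: store L6 := 50 → I/M on L6; bus BusRdX; mem=20
  op2 P0: load  L6 → S/S on L6; bus BusRd Flush; mem=50
  op3 P1: store L6 := 47 → I/M on L6; bus BusRdX; mem=50
  op4 P1: load  L6 → I/M on L6; bus (none); mem=50
  op5 P1: store L6 := 78 → I/M on L6; bus (none); mem=50
  op6 P0: load  L6 → S/S on L6; bus BusRd Flush; mem=78
  op7 P0: load  L6 → S/S on L6; bus (none); mem=78
  op8 P0: load  L1 → S/I on L1; bus BusRd; mem=10
  op9 P0: load  L6 → S/S on L6; bus (none); mem=78
  op10 P1: load  L2 → I/S on L2; bus BusRd; mem=10
  op11 P0: load  L6 → S/S on L6; bus (none); mem=78
  op12 P1: load  L4 → I/S on L4; bus BusRd; mem=30
  op13 P0: store L3 := 55 → M/I on L3; bus BusRdX; mem=60
  op14 P1: store L4 := 18 → I/M on L4; bus BusRdX; mem=30
  op15 P1: store L3 := 78 → I/M on L3; bus BusRdX Flush; mem=55
  op16 P1: load  L6 → S/S on L6; bus (none); mem=78
  op17 P1: store L6 := 19 → I/M on L6; bus BusRdX; mem=78
  op18 P0: load  L6 → S/S on L6; bus BusRd Flush; mem=19
  op19 P0: load  L6 → S/S on L6; bus (none); mem=19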